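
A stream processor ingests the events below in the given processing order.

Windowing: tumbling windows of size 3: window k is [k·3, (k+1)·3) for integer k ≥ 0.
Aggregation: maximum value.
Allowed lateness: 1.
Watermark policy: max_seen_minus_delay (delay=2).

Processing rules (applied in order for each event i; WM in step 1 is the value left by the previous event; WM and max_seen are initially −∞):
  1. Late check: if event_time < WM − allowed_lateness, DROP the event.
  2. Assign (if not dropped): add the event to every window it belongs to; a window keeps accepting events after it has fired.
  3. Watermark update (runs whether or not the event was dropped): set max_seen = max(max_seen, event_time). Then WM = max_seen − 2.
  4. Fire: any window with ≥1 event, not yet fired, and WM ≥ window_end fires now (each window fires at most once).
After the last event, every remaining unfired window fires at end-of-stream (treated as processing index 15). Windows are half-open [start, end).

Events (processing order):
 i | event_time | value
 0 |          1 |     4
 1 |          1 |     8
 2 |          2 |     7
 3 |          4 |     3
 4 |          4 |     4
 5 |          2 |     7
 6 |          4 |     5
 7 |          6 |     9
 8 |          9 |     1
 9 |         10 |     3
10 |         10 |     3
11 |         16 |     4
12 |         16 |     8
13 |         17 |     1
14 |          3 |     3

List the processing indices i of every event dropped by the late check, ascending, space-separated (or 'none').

14

i=0 t=1 v=4: → [0,3); WM=-1
i=1 t=1 v=8: → [0,3); WM=-1
i=2 t=2 v=7: → [0,3); WM=0
i=3 t=4 v=3: → [3,6); WM=2
i=4 t=4 v=4: → [3,6); WM=2
i=5 t=2 v=7: → [0,3); WM=2
i=6 t=4 v=5: → [3,6); WM=2
i=7 t=6 v=9: → [6,9); WM=4; [0,3) fires=8
i=8 t=9 v=1: → [9,12); WM=7; [3,6) fires=5
i=9 t=10 v=3: → [9,12); WM=8
i=10 t=10 v=3: → [9,12); WM=8
i=11 t=16 v=4: → [15,18); WM=14; [6,9) fires=9 [9,12) fires=3
i=12 t=16 v=8: → [15,18); WM=14
i=13 t=17 v=1: → [15,18); WM=15
i=14 t=3 v=3: DROP (t<15-1); WM=15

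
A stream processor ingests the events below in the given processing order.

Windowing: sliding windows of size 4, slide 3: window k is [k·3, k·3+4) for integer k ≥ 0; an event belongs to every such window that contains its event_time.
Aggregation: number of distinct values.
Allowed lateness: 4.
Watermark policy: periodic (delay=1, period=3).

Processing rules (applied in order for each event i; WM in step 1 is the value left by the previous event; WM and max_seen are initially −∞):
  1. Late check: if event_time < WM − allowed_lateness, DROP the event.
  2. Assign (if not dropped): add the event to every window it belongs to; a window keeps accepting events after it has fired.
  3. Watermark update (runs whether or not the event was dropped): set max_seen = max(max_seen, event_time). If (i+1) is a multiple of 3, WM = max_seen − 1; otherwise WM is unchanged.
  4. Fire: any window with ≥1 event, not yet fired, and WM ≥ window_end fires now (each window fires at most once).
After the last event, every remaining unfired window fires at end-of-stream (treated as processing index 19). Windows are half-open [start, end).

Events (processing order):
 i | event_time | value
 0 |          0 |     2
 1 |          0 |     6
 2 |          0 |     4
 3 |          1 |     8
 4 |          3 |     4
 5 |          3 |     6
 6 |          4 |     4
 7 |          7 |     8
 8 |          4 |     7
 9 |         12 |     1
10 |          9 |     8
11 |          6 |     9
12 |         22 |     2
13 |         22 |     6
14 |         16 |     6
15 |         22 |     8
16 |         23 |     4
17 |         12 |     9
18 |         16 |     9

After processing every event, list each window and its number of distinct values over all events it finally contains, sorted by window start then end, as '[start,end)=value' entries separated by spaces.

[0,4)=4 [3,7)=4 [6,10)=2 [9,13)=2 [12,16)=1 [15,19)=1 [21,25)=4

i=0 t=0 v=2: → [0,4); WM=−∞
i=1 t=0 v=6: → [0,4); WM=−∞
i=2 t=0 v=4: → [0,4); WM=-1
i=3 t=1 v=8: → [0,4); WM=-1
i=4 t=3 v=4: → [3,7),[0,4); WM=-1
i=5 t=3 v=6: → [3,7),[0,4); WM=2
i=6 t=4 v=4: → [3,7); WM=2
i=7 t=7 v=8: → [6,10); WM=2
i=8 t=4 v=7: → [3,7); WM=6; [0,4) fires=4
i=9 t=12 v=1: → [12,16),[9,13); WM=6
i=10 t=9 v=8: → [9,13),[6,10); WM=6
i=11 t=6 v=9: → [6,10),[3,7); WM=11; [3,7) fires=4 [6,10) fires=2
i=12 t=22 v=2: → [21,25); WM=11
i=13 t=22 v=6: → [21,25); WM=11
i=14 t=16 v=6: → [15,19); WM=21; [9,13) fires=2 [12,16) fires=1 [15,19) fires=1
i=15 t=22 v=8: → [21,25); WM=21
i=16 t=23 v=4: → [21,25); WM=21
i=17 t=12 v=9: DROP (t<21-4); WM=22
i=18 t=16 v=9: DROP (t<22-4); WM=22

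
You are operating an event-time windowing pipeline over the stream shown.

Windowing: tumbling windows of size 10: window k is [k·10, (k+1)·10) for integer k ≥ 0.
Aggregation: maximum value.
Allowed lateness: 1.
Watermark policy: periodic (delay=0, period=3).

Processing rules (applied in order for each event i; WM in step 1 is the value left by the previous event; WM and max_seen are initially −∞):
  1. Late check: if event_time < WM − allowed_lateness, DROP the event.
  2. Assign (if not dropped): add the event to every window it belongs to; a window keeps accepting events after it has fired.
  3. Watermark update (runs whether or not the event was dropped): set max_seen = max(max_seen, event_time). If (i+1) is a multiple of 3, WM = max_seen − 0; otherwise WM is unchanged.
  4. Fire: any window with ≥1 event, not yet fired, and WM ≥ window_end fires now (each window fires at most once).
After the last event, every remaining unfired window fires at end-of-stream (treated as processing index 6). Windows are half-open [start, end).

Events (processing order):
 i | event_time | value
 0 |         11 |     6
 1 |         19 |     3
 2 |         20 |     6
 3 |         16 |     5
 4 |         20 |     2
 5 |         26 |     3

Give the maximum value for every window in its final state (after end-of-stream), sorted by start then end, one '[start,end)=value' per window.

i=0 t=11 v=6: → [10,20); WM=−∞
i=1 t=19 v=3: → [10,20); WM=−∞
i=2 t=20 v=6: → [20,30); WM=20; [10,20) fires=6
i=3 t=16 v=5: DROP (t<20-1); WM=20
i=4 t=20 v=2: → [20,30); WM=20
i=5 t=26 v=3: → [20,30); WM=26

[10,20)=6 [20,30)=6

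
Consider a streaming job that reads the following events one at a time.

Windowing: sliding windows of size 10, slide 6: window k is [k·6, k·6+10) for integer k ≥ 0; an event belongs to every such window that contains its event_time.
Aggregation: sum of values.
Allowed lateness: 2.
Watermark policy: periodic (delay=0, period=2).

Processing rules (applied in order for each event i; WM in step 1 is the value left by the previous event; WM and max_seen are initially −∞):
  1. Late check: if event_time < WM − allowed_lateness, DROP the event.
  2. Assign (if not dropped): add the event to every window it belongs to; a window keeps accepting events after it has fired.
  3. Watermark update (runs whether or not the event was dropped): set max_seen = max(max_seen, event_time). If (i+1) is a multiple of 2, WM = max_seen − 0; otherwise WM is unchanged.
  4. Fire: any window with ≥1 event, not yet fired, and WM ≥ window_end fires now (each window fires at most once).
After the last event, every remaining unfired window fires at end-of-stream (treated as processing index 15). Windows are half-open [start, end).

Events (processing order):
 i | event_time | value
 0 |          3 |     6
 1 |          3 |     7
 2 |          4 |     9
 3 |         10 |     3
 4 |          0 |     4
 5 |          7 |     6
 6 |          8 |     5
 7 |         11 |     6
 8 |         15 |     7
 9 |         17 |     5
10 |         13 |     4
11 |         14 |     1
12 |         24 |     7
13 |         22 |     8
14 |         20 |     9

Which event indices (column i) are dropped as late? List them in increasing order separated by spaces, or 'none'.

4 5 10 11 14

i=0 t=3 v=6: → [0,10); WM=−∞
i=1 t=3 v=7: → [0,10); WM=3
i=2 t=4 v=9: → [0,10); WM=3
i=3 t=10 v=3: → [6,16); WM=10; [0,10) fires=22
i=4 t=0 v=4: DROP (t<10-2); WM=10
i=5 t=7 v=6: DROP (t<10-2); WM=10
i=6 t=8 v=5: → [6,16),[0,10); WM=10
i=7 t=11 v=6: → [6,16); WM=11
i=8 t=15 v=7: → [12,22),[6,16); WM=11
i=9 t=17 v=5: → [12,22); WM=17; [6,16) fires=21
i=10 t=13 v=4: DROP (t<17-2); WM=17
i=11 t=14 v=1: DROP (t<17-2); WM=17
i=12 t=24 v=7: → [24,34),[18,28); WM=17
i=13 t=22 v=8: → [18,28); WM=24; [12,22) fires=12
i=14 t=20 v=9: DROP (t<24-2); WM=24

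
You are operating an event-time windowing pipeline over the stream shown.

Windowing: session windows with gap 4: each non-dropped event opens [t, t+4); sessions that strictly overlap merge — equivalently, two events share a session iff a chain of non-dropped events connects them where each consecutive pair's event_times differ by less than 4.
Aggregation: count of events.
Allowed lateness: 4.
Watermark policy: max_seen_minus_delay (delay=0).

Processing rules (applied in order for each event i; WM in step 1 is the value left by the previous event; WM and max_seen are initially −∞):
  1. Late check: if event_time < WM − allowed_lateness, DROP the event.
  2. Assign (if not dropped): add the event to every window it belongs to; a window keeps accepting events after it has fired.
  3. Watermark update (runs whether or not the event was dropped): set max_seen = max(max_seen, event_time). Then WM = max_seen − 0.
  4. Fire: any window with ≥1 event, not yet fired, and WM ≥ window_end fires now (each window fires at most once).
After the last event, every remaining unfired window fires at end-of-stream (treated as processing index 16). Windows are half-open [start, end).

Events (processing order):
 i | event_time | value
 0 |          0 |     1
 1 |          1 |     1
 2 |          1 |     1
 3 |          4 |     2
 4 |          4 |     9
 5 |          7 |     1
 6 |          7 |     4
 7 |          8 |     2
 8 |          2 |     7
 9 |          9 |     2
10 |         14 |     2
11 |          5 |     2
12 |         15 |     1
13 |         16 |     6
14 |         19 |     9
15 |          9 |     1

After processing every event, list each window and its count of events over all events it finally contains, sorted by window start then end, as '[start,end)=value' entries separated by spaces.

i=0 t=0 v=1: → [0,4); WM=0
i=1 t=1 v=1: → [0,5); WM=1
i=2 t=1 v=1: → [0,5); WM=1
i=3 t=4 v=2: → [0,8); WM=4
i=4 t=4 v=9: → [0,8); WM=4
i=5 t=7 v=1: → [0,11); WM=7
i=6 t=7 v=4: → [0,11); WM=7
i=7 t=8 v=2: → [0,12); WM=8
i=8 t=2 v=7: DROP (t<8-4); WM=8
i=9 t=9 v=2: → [0,13); WM=9
i=10 t=14 v=2: → [14,18); WM=14
i=11 t=5 v=2: DROP (t<14-4); WM=14
i=12 t=15 v=1: → [14,19); WM=15
i=13 t=16 v=6: → [14,20); WM=16
i=14 t=19 v=9: → [14,23); WM=19
i=15 t=9 v=1: DROP (t<19-4); WM=19

[0,13)=9 [14,23)=4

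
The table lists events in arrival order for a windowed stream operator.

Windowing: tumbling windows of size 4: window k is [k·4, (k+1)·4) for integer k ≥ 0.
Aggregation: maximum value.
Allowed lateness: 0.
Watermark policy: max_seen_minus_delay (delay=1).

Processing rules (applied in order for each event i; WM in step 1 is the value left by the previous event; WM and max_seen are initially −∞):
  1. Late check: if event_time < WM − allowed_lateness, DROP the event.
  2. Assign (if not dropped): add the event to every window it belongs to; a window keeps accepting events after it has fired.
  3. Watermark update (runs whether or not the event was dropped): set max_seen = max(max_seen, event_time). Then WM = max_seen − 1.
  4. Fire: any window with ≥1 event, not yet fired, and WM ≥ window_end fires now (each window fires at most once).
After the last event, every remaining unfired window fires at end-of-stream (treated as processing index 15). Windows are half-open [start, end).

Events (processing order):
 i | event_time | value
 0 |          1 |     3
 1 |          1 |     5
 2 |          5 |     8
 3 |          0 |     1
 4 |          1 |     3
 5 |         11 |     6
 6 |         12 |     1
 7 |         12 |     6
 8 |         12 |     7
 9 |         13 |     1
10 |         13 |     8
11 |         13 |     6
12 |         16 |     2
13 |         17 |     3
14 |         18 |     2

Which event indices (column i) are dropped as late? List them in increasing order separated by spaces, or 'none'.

i=0 t=1 v=3: → [0,4); WM=0
i=1 t=1 v=5: → [0,4); WM=0
i=2 t=5 v=8: → [4,8); WM=4; [0,4) fires=5
i=3 t=0 v=1: DROP (t<4-0); WM=4
i=4 t=1 v=3: DROP (t<4-0); WM=4
i=5 t=11 v=6: → [8,12); WM=10; [4,8) fires=8
i=6 t=12 v=1: → [12,16); WM=11
i=7 t=12 v=6: → [12,16); WM=11
i=8 t=12 v=7: → [12,16); WM=11
i=9 t=13 v=1: → [12,16); WM=12; [8,12) fires=6
i=10 t=13 v=8: → [12,16); WM=12
i=11 t=13 v=6: → [12,16); WM=12
i=12 t=16 v=2: → [16,20); WM=15
i=13 t=17 v=3: → [16,20); WM=16; [12,16) fires=8
i=14 t=18 v=2: → [16,20); WM=17

3 4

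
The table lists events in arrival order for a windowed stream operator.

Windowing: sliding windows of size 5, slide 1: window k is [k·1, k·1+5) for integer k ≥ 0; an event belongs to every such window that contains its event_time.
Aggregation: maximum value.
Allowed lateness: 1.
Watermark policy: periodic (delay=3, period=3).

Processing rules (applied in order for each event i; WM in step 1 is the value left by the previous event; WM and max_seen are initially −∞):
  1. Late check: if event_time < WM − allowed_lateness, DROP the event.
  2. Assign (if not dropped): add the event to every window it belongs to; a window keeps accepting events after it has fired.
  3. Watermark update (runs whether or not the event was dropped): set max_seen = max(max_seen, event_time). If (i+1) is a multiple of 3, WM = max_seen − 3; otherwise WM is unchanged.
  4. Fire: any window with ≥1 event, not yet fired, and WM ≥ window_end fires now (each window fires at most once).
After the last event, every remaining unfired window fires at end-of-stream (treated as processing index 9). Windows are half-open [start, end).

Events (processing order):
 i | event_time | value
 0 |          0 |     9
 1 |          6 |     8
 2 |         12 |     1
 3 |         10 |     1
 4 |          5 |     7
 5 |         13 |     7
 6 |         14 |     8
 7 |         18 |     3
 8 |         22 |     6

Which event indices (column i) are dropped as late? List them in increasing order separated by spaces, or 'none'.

i=0 t=0 v=9: → [0,5); WM=−∞
i=1 t=6 v=8: → [6,11),[5,10),[4,9),[3,8),[2,7); WM=−∞
i=2 t=12 v=1: → [12,17),[11,16),[10,15),[9,14),[8,13); WM=9; [0,5) fires=9 [2,7) fires=8 [3,8) fires=8 [4,9) fires=8
i=3 t=10 v=1: → [10,15),[9,14),[8,13),[7,12),[6,11); WM=9
i=4 t=5 v=7: DROP (t<9-1); WM=9
i=5 t=13 v=7: → [13,18),[12,17),[11,16),[10,15),[9,14); WM=10; [5,10) fires=8
i=6 t=14 v=8: → [14,19),[13,18),[12,17),[11,16),[10,15); WM=10
i=7 t=18 v=3: → [18,23),[17,22),[16,21),[15,20),[14,19); WM=10
i=8 t=22 v=6: → [22,27),[21,26),[20,25),[19,24),[18,23); WM=19; [6,11) fires=8 [7,12) fires=1 [8,13) fires=1 [9,14) fires=7 [10,15) fires=8 [11,16) fires=8 [12,17) fires=8 [13,18) fires=8 [14,19) fires=8

4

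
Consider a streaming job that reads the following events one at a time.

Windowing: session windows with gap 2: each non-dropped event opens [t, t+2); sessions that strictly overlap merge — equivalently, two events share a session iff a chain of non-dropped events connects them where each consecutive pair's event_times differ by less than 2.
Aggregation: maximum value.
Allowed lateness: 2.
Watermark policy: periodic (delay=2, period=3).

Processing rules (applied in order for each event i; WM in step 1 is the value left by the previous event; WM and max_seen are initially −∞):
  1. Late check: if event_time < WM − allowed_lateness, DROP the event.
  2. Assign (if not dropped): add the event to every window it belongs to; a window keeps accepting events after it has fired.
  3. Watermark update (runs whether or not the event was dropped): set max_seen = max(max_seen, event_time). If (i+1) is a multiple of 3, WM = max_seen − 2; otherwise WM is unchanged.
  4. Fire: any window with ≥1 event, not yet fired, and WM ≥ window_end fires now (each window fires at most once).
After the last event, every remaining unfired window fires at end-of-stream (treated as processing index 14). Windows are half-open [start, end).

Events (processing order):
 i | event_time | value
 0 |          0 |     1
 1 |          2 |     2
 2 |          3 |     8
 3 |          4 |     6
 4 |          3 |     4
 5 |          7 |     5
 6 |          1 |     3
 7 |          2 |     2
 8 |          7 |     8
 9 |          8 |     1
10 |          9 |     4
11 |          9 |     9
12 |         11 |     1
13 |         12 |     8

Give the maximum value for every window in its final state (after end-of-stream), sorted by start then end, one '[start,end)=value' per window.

i=0 t=0 v=1: → [0,2); WM=−∞
i=1 t=2 v=2: → [2,4); WM=−∞
i=2 t=3 v=8: → [2,5); WM=1
i=3 t=4 v=6: → [2,6); WM=1
i=4 t=3 v=4: → [2,6); WM=1
i=5 t=7 v=5: → [7,9); WM=5
i=6 t=1 v=3: DROP (t<5-2); WM=5
i=7 t=2 v=2: DROP (t<5-2); WM=5
i=8 t=7 v=8: → [7,9); WM=5
i=9 t=8 v=1: → [7,10); WM=5
i=10 t=9 v=4: → [7,11); WM=5
i=11 t=9 v=9: → [7,11); WM=7
i=12 t=11 v=1: → [11,13); WM=7
i=13 t=12 v=8: → [11,14); WM=7

[0,2)=1 [2,6)=8 [7,11)=9 [11,14)=8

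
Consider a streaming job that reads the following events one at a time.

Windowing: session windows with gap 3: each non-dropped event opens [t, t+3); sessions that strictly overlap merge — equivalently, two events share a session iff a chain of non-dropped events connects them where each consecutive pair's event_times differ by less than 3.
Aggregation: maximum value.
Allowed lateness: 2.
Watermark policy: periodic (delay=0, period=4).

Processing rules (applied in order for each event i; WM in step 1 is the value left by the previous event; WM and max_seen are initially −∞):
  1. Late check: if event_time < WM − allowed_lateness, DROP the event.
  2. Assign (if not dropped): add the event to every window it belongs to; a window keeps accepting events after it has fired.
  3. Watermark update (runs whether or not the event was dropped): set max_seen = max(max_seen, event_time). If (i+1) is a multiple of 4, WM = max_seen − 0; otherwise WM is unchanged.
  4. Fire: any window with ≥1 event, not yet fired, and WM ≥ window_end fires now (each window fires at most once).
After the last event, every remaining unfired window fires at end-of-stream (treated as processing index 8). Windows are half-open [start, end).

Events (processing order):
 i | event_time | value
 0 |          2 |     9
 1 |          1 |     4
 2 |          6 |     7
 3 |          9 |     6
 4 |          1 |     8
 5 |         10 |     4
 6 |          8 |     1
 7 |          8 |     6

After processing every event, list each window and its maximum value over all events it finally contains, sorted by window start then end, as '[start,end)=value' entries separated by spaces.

[1,5)=9 [6,13)=7

i=0 t=2 v=9: → [2,5); WM=−∞
i=1 t=1 v=4: → [1,5); WM=−∞
i=2 t=6 v=7: → [6,9); WM=−∞
i=3 t=9 v=6: → [9,12); WM=9
i=4 t=1 v=8: DROP (t<9-2); WM=9
i=5 t=10 v=4: → [9,13); WM=9
i=6 t=8 v=1: → [6,13); WM=9
i=7 t=8 v=6: → [6,13); WM=10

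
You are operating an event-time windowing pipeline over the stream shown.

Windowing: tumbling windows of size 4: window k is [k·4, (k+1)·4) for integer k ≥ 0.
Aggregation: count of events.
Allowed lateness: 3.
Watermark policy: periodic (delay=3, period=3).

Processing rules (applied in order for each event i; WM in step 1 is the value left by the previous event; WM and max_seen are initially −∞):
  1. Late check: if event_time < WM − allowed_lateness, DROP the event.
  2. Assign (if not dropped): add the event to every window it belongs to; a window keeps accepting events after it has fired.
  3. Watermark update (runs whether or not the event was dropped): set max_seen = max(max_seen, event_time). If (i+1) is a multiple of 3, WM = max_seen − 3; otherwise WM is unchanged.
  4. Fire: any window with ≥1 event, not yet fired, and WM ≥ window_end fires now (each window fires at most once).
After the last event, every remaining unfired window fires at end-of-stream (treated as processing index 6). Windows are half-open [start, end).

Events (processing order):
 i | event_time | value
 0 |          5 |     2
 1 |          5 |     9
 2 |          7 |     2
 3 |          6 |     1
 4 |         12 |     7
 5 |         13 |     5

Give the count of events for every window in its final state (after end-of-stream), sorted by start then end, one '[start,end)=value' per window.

i=0 t=5 v=2: → [4,8); WM=−∞
i=1 t=5 v=9: → [4,8); WM=−∞
i=2 t=7 v=2: → [4,8); WM=4
i=3 t=6 v=1: → [4,8); WM=4
i=4 t=12 v=7: → [12,16); WM=4
i=5 t=13 v=5: → [12,16); WM=10; [4,8) fires=4

[4,8)=4 [12,16)=2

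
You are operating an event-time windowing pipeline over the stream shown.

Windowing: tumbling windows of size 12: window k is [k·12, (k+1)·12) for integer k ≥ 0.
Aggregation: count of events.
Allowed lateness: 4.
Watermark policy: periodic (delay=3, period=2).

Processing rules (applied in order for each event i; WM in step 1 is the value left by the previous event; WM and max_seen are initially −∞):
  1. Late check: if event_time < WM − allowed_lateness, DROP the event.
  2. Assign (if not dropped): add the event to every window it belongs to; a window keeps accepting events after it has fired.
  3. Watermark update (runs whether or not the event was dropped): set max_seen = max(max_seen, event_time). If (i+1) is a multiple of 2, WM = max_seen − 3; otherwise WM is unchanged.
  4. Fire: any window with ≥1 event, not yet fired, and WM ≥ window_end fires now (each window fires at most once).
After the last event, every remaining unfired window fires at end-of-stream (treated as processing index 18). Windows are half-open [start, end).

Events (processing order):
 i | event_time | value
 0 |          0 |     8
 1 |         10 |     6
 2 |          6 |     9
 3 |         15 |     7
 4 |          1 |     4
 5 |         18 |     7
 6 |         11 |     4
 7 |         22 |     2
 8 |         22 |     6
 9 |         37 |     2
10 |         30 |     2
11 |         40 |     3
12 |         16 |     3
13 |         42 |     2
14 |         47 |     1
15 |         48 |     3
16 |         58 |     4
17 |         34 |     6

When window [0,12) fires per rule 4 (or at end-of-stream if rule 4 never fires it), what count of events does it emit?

i=0 t=0 v=8: → [0,12); WM=−∞
i=1 t=10 v=6: → [0,12); WM=7
i=2 t=6 v=9: → [0,12); WM=7
i=3 t=15 v=7: → [12,24); WM=12; [0,12) fires=3
i=4 t=1 v=4: DROP (t<12-4); WM=12
i=5 t=18 v=7: → [12,24); WM=15
i=6 t=11 v=4: → [0,12); WM=15
i=7 t=22 v=2: → [12,24); WM=19
i=8 t=22 v=6: → [12,24); WM=19
i=9 t=37 v=2: → [36,48); WM=34; [12,24) fires=4
i=10 t=30 v=2: → [24,36); WM=34
i=11 t=40 v=3: → [36,48); WM=37; [24,36) fires=1
i=12 t=16 v=3: DROP (t<37-4); WM=37
i=13 t=42 v=2: → [36,48); WM=39
i=14 t=47 v=1: → [36,48); WM=39
i=15 t=48 v=3: → [48,60); WM=45
i=16 t=58 v=4: → [48,60); WM=45
i=17 t=34 v=6: DROP (t<45-4); WM=55; [36,48) fires=4

3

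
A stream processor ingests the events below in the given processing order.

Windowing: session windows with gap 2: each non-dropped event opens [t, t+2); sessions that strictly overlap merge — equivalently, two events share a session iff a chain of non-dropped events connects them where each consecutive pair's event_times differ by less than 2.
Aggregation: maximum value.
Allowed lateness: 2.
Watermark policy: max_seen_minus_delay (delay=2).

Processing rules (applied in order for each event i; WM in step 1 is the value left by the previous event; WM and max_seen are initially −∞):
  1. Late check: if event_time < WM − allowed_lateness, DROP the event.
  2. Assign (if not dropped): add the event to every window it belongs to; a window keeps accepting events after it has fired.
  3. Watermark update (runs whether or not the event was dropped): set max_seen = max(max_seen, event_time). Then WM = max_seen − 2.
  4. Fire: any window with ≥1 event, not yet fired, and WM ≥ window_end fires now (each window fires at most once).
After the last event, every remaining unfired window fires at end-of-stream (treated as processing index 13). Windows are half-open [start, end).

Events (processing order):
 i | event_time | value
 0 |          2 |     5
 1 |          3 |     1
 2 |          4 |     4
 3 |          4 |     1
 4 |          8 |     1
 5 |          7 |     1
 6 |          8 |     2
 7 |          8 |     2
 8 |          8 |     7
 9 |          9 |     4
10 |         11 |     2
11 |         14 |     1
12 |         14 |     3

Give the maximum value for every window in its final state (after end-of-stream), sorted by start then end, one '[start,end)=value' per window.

i=0 t=2 v=5: → [2,4); WM=0
i=1 t=3 v=1: → [2,5); WM=1
i=2 t=4 v=4: → [2,6); WM=2
i=3 t=4 v=1: → [2,6); WM=2
i=4 t=8 v=1: → [8,10); WM=6
i=5 t=7 v=1: → [7,10); WM=6
i=6 t=8 v=2: → [7,10); WM=6
i=7 t=8 v=2: → [7,10); WM=6
i=8 t=8 v=7: → [7,10); WM=6
i=9 t=9 v=4: → [7,11); WM=7
i=10 t=11 v=2: → [11,13); WM=9
i=11 t=14 v=1: → [14,16); WM=12
i=12 t=14 v=3: → [14,16); WM=12

[2,6)=5 [7,11)=7 [11,13)=2 [14,16)=3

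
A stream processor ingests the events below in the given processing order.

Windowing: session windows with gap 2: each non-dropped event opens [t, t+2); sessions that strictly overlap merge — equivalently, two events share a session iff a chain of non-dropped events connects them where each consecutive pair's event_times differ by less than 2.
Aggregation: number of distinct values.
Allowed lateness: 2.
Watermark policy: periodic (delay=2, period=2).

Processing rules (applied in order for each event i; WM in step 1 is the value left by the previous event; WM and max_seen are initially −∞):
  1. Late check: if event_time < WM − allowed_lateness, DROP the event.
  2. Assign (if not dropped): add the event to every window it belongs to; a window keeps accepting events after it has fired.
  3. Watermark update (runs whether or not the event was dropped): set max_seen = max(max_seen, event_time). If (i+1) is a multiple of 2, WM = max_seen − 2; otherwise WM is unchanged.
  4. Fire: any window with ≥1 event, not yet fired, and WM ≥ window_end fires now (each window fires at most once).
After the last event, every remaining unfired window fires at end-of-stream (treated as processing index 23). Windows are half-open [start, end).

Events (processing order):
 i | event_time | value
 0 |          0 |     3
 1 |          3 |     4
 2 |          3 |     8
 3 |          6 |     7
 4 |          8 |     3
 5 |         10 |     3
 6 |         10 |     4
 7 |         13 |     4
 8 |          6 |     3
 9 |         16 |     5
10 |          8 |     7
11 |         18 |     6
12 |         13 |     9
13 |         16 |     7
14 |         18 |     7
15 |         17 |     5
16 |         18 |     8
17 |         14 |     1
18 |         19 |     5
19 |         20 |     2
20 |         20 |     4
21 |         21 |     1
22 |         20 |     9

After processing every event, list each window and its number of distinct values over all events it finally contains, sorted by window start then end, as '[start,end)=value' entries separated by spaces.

i=0 t=0 v=3: → [0,2); WM=−∞
i=1 t=3 v=4: → [3,5); WM=1
i=2 t=3 v=8: → [3,5); WM=1
i=3 t=6 v=7: → [6,8); WM=4
i=4 t=8 v=3: → [8,10); WM=4
i=5 t=10 v=3: → [10,12); WM=8
i=6 t=10 v=4: → [10,12); WM=8
i=7 t=13 v=4: → [13,15); WM=11
i=8 t=6 v=3: DROP (t<11-2); WM=11
i=9 t=16 v=5: → [16,18); WM=14
i=10 t=8 v=7: DROP (t<14-2); WM=14
i=11 t=18 v=6: → [18,20); WM=16
i=12 t=13 v=9: DROP (t<16-2); WM=16
i=13 t=16 v=7: → [16,18); WM=16
i=14 t=18 v=7: → [18,20); WM=16
i=15 t=17 v=5: → [16,20); WM=16
i=16 t=18 v=8: → [16,20); WM=16
i=17 t=14 v=1: → [13,16); WM=16
i=18 t=19 v=5: → [16,21); WM=16
i=19 t=20 v=2: → [16,22); WM=18
i=20 t=20 v=4: → [16,22); WM=18
i=21 t=21 v=1: → [16,23); WM=19
i=22 t=20 v=9: → [16,23); WM=19

[0,2)=1 [3,5)=2 [6,8)=1 [8,10)=1 [10,12)=2 [13,16)=2 [16,23)=8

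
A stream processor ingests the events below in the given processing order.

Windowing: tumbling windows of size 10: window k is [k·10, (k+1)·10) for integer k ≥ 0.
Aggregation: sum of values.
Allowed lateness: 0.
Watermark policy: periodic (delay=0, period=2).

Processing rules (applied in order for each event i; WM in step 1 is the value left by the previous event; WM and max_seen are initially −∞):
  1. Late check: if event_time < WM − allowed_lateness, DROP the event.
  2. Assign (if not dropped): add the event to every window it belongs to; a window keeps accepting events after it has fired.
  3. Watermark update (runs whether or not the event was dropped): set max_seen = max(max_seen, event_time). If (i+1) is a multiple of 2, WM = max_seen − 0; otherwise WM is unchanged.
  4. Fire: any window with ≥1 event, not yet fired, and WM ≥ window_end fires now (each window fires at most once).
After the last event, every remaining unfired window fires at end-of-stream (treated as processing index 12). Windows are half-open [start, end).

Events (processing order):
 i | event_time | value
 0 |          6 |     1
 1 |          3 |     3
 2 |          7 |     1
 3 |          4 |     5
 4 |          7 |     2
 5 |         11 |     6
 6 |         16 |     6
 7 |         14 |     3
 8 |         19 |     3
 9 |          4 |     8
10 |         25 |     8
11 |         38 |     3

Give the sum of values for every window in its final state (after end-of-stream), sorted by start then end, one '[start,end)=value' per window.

i=0 t=6 v=1: → [0,10); WM=−∞
i=1 t=3 v=3: → [0,10); WM=6
i=2 t=7 v=1: → [0,10); WM=6
i=3 t=4 v=5: DROP (t<6-0); WM=7
i=4 t=7 v=2: → [0,10); WM=7
i=5 t=11 v=6: → [10,20); WM=11; [0,10) fires=7
i=6 t=16 v=6: → [10,20); WM=11
i=7 t=14 v=3: → [10,20); WM=16
i=8 t=19 v=3: → [10,20); WM=16
i=9 t=4 v=8: DROP (t<16-0); WM=19
i=10 t=25 v=8: → [20,30); WM=19
i=11 t=38 v=3: → [30,40); WM=38; [10,20) fires=18 [20,30) fires=8

[0,10)=7 [10,20)=18 [20,30)=8 [30,40)=3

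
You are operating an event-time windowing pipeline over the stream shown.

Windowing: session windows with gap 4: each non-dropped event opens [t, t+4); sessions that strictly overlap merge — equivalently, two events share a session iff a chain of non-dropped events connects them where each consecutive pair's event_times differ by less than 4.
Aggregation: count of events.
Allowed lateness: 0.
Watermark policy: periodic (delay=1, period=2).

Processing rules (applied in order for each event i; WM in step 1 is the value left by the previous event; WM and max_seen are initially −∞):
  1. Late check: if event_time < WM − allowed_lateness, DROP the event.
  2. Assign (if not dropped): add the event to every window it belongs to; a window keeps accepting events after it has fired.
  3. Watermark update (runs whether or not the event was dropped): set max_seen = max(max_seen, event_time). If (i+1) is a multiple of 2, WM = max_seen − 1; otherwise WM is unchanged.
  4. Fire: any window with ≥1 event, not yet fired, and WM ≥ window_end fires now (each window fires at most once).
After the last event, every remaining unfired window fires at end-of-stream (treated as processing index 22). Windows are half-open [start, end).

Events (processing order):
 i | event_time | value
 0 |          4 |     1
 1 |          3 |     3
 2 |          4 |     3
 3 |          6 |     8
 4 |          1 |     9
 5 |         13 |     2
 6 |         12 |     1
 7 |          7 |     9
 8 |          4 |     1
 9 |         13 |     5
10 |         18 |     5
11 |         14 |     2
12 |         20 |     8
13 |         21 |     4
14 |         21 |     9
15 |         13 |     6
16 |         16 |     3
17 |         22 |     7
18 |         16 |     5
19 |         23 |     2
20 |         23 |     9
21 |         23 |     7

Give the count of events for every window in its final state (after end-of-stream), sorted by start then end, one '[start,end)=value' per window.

[3,10)=4 [12,18)=4 [18,27)=8

i=0 t=4 v=1: → [4,8); WM=−∞
i=1 t=3 v=3: → [3,8); WM=3
i=2 t=4 v=3: → [3,8); WM=3
i=3 t=6 v=8: → [3,10); WM=5
i=4 t=1 v=9: DROP (t<5-0); WM=5
i=5 t=13 v=2: → [13,17); WM=12
i=6 t=12 v=1: → [12,17); WM=12
i=7 t=7 v=9: DROP (t<12-0); WM=12
i=8 t=4 v=1: DROP (t<12-0); WM=12
i=9 t=13 v=5: → [12,17); WM=12
i=10 t=18 v=5: → [18,22); WM=12
i=11 t=14 v=2: → [12,18); WM=17
i=12 t=20 v=8: → [18,24); WM=17
i=13 t=21 v=4: → [18,25); WM=20
i=14 t=21 v=9: → [18,25); WM=20
i=15 t=13 v=6: DROP (t<20-0); WM=20
i=16 t=16 v=3: DROP (t<20-0); WM=20
i=17 t=22 v=7: → [18,26); WM=21
i=18 t=16 v=5: DROP (t<21-0); WM=21
i=19 t=23 v=2: → [18,27); WM=22
i=20 t=23 v=9: → [18,27); WM=22
i=21 t=23 v=7: → [18,27); WM=22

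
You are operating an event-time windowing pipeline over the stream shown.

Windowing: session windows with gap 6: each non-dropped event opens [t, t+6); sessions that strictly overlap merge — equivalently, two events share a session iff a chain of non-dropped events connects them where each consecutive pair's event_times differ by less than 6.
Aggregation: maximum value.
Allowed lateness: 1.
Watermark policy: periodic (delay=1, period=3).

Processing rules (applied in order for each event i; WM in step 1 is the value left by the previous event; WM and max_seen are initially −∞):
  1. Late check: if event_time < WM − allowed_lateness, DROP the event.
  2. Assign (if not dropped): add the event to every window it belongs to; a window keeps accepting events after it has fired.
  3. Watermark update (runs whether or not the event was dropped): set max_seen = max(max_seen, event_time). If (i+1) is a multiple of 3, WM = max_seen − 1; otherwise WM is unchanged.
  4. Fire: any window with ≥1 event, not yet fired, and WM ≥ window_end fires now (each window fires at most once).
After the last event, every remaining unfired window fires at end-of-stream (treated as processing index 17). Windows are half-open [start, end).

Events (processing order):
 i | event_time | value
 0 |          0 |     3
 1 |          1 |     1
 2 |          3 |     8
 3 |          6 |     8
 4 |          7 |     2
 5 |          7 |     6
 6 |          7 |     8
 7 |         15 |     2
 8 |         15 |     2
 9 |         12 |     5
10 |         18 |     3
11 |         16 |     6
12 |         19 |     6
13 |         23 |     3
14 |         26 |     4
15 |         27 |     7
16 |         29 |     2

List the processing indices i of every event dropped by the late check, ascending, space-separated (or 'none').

i=0 t=0 v=3: → [0,6); WM=−∞
i=1 t=1 v=1: → [0,7); WM=−∞
i=2 t=3 v=8: → [0,9); WM=2
i=3 t=6 v=8: → [0,12); WM=2
i=4 t=7 v=2: → [0,13); WM=2
i=5 t=7 v=6: → [0,13); WM=6
i=6 t=7 v=8: → [0,13); WM=6
i=7 t=15 v=2: → [15,21); WM=6
i=8 t=15 v=2: → [15,21); WM=14
i=9 t=12 v=5: DROP (t<14-1); WM=14
i=10 t=18 v=3: → [15,24); WM=14
i=11 t=16 v=6: → [15,24); WM=17
i=12 t=19 v=6: → [15,25); WM=17
i=13 t=23 v=3: → [15,29); WM=17
i=14 t=26 v=4: → [15,32); WM=25
i=15 t=27 v=7: → [15,33); WM=25
i=16 t=29 v=2: → [15,35); WM=25

9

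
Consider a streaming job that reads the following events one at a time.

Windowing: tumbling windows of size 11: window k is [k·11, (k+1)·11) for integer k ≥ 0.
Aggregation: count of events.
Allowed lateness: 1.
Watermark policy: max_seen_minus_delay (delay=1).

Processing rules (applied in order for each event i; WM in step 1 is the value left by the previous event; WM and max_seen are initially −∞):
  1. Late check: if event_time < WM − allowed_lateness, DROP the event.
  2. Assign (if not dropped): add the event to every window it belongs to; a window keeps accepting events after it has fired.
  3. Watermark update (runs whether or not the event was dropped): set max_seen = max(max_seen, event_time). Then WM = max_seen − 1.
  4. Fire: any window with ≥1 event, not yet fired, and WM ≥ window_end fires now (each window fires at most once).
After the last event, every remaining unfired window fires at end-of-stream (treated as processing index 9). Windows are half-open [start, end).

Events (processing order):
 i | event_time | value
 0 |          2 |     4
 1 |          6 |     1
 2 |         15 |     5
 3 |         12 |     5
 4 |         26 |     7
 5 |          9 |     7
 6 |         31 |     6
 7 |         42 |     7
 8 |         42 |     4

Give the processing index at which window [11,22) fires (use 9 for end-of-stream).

i=0 t=2 v=4: → [0,11); WM=1
i=1 t=6 v=1: → [0,11); WM=5
i=2 t=15 v=5: → [11,22); WM=14; [0,11) fires=2
i=3 t=12 v=5: DROP (t<14-1); WM=14
i=4 t=26 v=7: → [22,33); WM=25; [11,22) fires=1
i=5 t=9 v=7: DROP (t<25-1); WM=25
i=6 t=31 v=6: → [22,33); WM=30
i=7 t=42 v=7: → [33,44); WM=41; [22,33) fires=2
i=8 t=42 v=4: → [33,44); WM=41

4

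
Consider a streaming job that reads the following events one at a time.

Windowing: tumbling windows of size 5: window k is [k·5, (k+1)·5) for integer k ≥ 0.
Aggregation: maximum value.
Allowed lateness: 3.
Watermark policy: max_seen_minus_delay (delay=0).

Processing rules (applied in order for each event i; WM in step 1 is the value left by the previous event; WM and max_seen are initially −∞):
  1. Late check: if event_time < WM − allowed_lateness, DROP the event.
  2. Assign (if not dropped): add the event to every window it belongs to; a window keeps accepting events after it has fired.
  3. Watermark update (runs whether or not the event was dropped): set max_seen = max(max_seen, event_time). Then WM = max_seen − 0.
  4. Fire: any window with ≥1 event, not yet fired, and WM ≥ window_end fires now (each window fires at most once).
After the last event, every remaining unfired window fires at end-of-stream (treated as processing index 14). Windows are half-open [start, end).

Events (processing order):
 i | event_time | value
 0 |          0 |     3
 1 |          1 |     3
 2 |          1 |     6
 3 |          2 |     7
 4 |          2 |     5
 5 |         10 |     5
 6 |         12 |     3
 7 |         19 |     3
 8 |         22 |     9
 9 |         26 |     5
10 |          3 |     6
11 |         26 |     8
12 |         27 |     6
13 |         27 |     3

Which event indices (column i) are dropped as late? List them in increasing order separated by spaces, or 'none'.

10

i=0 t=0 v=3: → [0,5); WM=0
i=1 t=1 v=3: → [0,5); WM=1
i=2 t=1 v=6: → [0,5); WM=1
i=3 t=2 v=7: → [0,5); WM=2
i=4 t=2 v=5: → [0,5); WM=2
i=5 t=10 v=5: → [10,15); WM=10; [0,5) fires=7
i=6 t=12 v=3: → [10,15); WM=12
i=7 t=19 v=3: → [15,20); WM=19; [10,15) fires=5
i=8 t=22 v=9: → [20,25); WM=22; [15,20) fires=3
i=9 t=26 v=5: → [25,30); WM=26; [20,25) fires=9
i=10 t=3 v=6: DROP (t<26-3); WM=26
i=11 t=26 v=8: → [25,30); WM=26
i=12 t=27 v=6: → [25,30); WM=27
i=13 t=27 v=3: → [25,30); WM=27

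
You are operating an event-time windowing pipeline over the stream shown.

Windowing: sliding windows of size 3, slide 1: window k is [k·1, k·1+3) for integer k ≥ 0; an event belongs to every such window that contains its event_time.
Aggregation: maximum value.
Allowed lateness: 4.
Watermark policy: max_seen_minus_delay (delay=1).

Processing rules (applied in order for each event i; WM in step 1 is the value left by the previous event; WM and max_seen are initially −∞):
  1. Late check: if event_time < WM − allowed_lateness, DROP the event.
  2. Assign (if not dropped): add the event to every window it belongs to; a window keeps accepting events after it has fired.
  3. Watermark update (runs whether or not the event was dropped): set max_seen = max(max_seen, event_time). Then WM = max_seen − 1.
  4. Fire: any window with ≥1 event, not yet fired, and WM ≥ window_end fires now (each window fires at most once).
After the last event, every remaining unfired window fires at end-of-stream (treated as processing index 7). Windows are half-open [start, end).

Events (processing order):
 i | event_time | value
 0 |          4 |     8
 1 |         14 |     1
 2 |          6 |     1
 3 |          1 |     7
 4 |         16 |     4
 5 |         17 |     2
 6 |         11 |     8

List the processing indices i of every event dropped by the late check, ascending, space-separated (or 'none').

2 3 6

i=0 t=4 v=8: → [4,7),[3,6),[2,5); WM=3
i=1 t=14 v=1: → [14,17),[13,16),[12,15); WM=13; [2,5) fires=8 [3,6) fires=8 [4,7) fires=8
i=2 t=6 v=1: DROP (t<13-4); WM=13
i=3 t=1 v=7: DROP (t<13-4); WM=13
i=4 t=16 v=4: → [16,19),[15,18),[14,17); WM=15; [12,15) fires=1
i=5 t=17 v=2: → [17,20),[16,19),[15,18); WM=16; [13,16) fires=1
i=6 t=11 v=8: DROP (t<16-4); WM=16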